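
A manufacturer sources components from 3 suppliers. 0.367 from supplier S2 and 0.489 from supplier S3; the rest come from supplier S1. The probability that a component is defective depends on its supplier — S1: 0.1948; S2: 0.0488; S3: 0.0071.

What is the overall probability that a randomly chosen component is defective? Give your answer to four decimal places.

P(S1) = 1 − (0.367 + 0.489) = 0.144.
P(D) = P(D|S1)·P(S1) + P(D|S2)·P(S2) + P(D|S3)·P(S3)
      = 0.1948·0.144 + 0.0488·0.367 + 0.0071·0.489
      = 0.0280512 + 0.0179096 + 0.0034719 = 0.0494327

0.0494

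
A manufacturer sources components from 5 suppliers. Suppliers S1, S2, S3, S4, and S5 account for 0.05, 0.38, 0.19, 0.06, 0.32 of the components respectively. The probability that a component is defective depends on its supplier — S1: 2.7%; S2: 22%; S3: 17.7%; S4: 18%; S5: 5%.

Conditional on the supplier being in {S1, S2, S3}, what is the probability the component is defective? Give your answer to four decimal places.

0.1913

Let S = {S1, S2, S3}.
P(S) = 0.05 + 0.38 + 0.19 = 0.62.
P(D ∩ S) = 0.027·0.05 + 0.22·0.38 + 0.177·0.19 = 0.00135 + 0.0836 + 0.03363 = 0.11858.
P(D | S) = 0.11858 / 0.62 = 0.191258…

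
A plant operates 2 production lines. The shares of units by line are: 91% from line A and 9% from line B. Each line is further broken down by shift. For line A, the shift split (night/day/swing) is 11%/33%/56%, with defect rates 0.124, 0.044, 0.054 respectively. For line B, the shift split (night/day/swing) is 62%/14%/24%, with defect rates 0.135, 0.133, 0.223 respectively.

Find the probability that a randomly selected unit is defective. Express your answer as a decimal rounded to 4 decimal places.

P(D|A) = 0.11·0.124 + 0.33·0.044 + 0.56·0.054 = 0.01364 + 0.01452 + 0.03024 = 0.0584
P(D|B) = 0.62·0.135 + 0.14·0.133 + 0.24·0.223 = 0.0837 + 0.01862 + 0.05352 = 0.15584
Then overall,
P(D) = 0.91·0.0584 + 0.09·0.15584
      = 0.053144 + 0.0140256 = 0.0671696

0.0672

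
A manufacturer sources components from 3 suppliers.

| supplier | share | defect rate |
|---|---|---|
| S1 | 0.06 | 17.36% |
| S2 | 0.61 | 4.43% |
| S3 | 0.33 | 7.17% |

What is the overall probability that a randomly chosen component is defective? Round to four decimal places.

P(D) ≈ 0.0611

P(D) = P(D|S1)·P(S1) + P(D|S2)·P(S2) + P(D|S3)·P(S3)
      = 0.1736·0.06 + 0.0443·0.61 + 0.0717·0.33
      = 0.010416 + 0.027023 + 0.023661 = 0.0611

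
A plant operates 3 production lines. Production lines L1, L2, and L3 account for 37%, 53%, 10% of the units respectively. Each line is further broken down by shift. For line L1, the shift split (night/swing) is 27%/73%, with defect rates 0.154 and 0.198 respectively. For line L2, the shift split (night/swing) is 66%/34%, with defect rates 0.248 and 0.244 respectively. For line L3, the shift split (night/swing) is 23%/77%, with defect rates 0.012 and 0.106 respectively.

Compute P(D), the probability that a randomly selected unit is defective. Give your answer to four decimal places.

P(D) ≈ 0.2080

P(D|L1) = 0.27·0.154 + 0.73·0.198 = 0.04158 + 0.14454 = 0.18612
P(D|L2) = 0.66·0.248 + 0.34·0.244 = 0.16368 + 0.08296 = 0.24664
P(D|L3) = 0.23·0.012 + 0.77·0.106 = 0.00276 + 0.08162 = 0.08438
By total probability over the outer partition,
P(D) = 0.37·0.18612 + 0.53·0.24664 + 0.1·0.08438
      = 0.0688644 + 0.1307192 + 0.008438 = 0.2080216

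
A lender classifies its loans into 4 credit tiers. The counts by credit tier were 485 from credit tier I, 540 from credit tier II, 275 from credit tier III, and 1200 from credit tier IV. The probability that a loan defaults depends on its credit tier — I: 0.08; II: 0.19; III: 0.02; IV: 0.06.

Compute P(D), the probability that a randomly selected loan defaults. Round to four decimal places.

Total: 485 + 540 + 275 + 1200 = 2500.
P(I) = 485/2500 = 0.194. P(II) = 540/2500 = 0.216. P(III) = 275/2500 = 0.11. P(IV) = 1200/2500 = 0.48.
P(D) = P(D|I)·P(I) + P(D|II)·P(II) + P(D|III)·P(III) + P(D|IV)·P(IV)
      = 0.08·0.194 + 0.19·0.216 + 0.02·0.11 + 0.06·0.48
      = 0.01552 + 0.04104 + 0.0022 + 0.0288 = 0.08756

0.0876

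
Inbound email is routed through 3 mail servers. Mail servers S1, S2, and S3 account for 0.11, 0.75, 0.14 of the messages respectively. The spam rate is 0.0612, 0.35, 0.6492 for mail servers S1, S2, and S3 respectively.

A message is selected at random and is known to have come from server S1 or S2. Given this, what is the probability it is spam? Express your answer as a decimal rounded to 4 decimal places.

0.3131

Let J = {S1, S2}.
P(J) = 0.11 + 0.75 = 0.86.
P(S ∩ J) = 0.0612·0.11 + 0.35·0.75 = 0.006732 + 0.2625 = 0.269232.
P(S | J) = 0.269232 / 0.86 = 0.313060…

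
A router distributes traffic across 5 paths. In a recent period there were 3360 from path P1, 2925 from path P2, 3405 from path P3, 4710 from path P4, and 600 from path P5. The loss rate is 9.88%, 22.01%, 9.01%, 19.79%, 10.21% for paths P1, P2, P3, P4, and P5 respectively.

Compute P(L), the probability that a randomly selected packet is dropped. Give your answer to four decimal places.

P(L) ≈ 0.1517

Total: 3360 + 2925 + 3405 + 4710 + 600 = 15000.
P(P1) = 3360/15000 = 0.224. P(P2) = 2925/15000 = 0.195. P(P3) = 3405/15000 = 0.227. P(P4) = 4710/15000 = 0.314. P(P5) = 600/15000 = 0.04.
Summing over the partition,
P(L) = P(L|P1)·P(P1) + P(L|P2)·P(P2) + P(L|P3)·P(P3) + P(L|P4)·P(P4) + P(L|P5)·P(P5)
      = 0.0988·0.224 + 0.2201·0.195 + 0.0901·0.227 + 0.1979·0.314 + 0.1021·0.04
      = 0.0221312 + 0.0429195 + 0.0204527 + 0.0621406 + 0.004084 = 0.151728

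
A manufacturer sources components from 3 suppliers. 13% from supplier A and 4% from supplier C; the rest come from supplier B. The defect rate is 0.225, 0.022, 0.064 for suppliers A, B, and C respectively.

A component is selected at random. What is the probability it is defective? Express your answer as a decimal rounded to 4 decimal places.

0.0501

P(B) = 1 − (0.13 + 0.04) = 0.83.
By the law of total probability,
P(D) = P(D|A)·P(A) + P(D|B)·P(B) + P(D|C)·P(C)
      = 0.225·0.13 + 0.022·0.83 + 0.064·0.04
      = 0.02925 + 0.01826 + 0.00256 = 0.05007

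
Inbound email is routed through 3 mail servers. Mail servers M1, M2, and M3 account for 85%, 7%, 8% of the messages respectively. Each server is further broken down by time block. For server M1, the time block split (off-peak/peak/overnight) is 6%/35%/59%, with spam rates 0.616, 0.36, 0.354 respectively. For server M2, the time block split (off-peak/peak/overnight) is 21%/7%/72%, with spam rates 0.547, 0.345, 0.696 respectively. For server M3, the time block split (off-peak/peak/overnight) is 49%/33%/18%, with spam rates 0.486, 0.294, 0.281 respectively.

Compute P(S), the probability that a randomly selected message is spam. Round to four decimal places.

P(S) ≈ 0.3917

P(S|M1) = 0.06·0.616 + 0.35·0.36 + 0.59·0.354 = 0.03696 + 0.126 + 0.20886 = 0.37182
P(S|M2) = 0.21·0.547 + 0.07·0.345 + 0.72·0.696 = 0.11487 + 0.02415 + 0.50112 = 0.64014
P(S|M3) = 0.49·0.486 + 0.33·0.294 + 0.18·0.281 = 0.23814 + 0.09702 + 0.05058 = 0.38574
Then overall,
P(S) = 0.85·0.37182 + 0.07·0.64014 + 0.08·0.38574
      = 0.316047 + 0.0448098 + 0.0308592 = 0.391716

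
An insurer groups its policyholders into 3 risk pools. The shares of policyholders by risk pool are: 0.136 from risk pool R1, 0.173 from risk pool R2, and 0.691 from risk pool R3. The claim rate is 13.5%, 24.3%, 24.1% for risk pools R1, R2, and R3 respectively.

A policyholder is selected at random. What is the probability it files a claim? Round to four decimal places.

P(C) = P(C|R1)·P(R1) + P(C|R2)·P(R2) + P(C|R3)·P(R3)
      = 0.135·0.136 + 0.243·0.173 + 0.241·0.691
      = 0.01836 + 0.042039 + 0.166531 = 0.22693

0.2269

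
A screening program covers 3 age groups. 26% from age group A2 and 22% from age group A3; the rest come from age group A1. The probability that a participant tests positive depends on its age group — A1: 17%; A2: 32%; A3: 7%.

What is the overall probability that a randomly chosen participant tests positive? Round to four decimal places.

P(A1) = 1 − (0.26 + 0.22) = 0.52.
P(T) = P(T|A1)·P(A1) + P(T|A2)·P(A2) + P(T|A3)·P(A3)
      = 0.17·0.52 + 0.32·0.26 + 0.07·0.22
      = 0.0884 + 0.0832 + 0.0154 = 0.187

P(T) ≈ 0.1870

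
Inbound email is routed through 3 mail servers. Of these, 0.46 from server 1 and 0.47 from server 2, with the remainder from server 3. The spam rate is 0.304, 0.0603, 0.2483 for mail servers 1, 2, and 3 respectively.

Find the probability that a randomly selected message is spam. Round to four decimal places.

P(S) ≈ 0.1856

P(3) = 1 − (0.46 + 0.47) = 0.07.
P(S) = P(S|1)·P(1) + P(S|2)·P(2) + P(S|3)·P(3)
      = 0.304·0.46 + 0.0603·0.47 + 0.2483·0.07
      = 0.13984 + 0.028341 + 0.017381 = 0.185562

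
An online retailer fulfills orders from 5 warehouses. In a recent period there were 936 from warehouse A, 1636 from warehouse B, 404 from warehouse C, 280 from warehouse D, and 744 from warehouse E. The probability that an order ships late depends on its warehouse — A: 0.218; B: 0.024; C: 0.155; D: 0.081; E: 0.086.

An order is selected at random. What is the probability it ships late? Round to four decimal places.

P(L) ≈ 0.0981

Total: 936 + 1636 + 404 + 280 + 744 = 4000.
P(A) = 936/4000 = 0.234. P(B) = 1636/4000 = 0.409. P(C) = 404/4000 = 0.101. P(D) = 280/4000 = 0.07. P(E) = 744/4000 = 0.186.
By the law of total probability,
P(L) = P(L|A)·P(A) + P(L|B)·P(B) + P(L|C)·P(C) + P(L|D)·P(D) + P(L|E)·P(E)
      = 0.218·0.234 + 0.024·0.409 + 0.155·0.101 + 0.081·0.07 + 0.086·0.186
      = 0.051012 + 0.009816 + 0.015655 + 0.00567 + 0.015996 = 0.098149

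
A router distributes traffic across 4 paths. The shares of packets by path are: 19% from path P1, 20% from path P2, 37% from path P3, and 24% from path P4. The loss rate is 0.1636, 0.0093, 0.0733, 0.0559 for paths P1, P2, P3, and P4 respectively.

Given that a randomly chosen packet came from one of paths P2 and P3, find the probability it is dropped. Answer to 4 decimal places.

P(L|S) ≈ 0.0508

Let S = {P2, P3}.
P(S) = 0.2 + 0.37 = 0.57.
P(L ∩ S) = 0.0093·0.2 + 0.0733·0.37 = 0.00186 + 0.027121 = 0.028981.
P(L | S) = 0.028981 / 0.57 = 0.050844…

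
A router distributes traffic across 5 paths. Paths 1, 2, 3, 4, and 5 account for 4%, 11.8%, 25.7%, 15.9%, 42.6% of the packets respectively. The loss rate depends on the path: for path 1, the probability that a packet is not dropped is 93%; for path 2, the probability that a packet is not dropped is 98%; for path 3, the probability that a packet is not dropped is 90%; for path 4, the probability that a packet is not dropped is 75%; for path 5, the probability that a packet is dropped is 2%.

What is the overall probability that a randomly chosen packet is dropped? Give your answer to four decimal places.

P(L|1) = 1 − 0.93 = 0.07.
P(L|2) = 1 − 0.98 = 0.02.
P(L|3) = 1 − 0.9 = 0.1.
P(L|4) = 1 − 0.75 = 0.25.
P(L) = P(L|1)·P(1) + P(L|2)·P(2) + P(L|3)·P(3) + P(L|4)·P(4) + P(L|5)·P(5)
      = 0.07·0.04 + 0.02·0.118 + 0.1·0.257 + 0.25·0.159 + 0.02·0.426
      = 0.0028 + 0.00236 + 0.0257 + 0.03975 + 0.00852 = 0.07913

P(L) ≈ 0.0791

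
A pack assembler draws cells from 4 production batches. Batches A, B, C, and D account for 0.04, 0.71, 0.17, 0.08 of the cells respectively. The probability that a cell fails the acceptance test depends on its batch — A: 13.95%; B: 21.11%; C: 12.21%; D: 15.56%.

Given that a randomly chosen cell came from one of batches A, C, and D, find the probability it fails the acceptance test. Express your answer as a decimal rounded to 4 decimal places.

0.1337

Let S = {A, C, D}.
P(S) = 0.04 + 0.17 + 0.08 = 0.29.
P(F ∩ S) = 0.1395·0.04 + 0.1221·0.17 + 0.1556·0.08 = 0.00558 + 0.020757 + 0.012448 = 0.038785.
P(F | S) = 0.038785 / 0.29 = 0.133741…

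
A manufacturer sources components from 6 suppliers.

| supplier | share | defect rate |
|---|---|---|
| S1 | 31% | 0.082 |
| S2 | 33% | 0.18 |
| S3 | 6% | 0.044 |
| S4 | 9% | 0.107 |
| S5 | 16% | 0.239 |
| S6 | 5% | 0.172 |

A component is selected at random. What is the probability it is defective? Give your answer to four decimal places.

P(D) = P(D|S1)·P(S1) + P(D|S2)·P(S2) + P(D|S3)·P(S3) + P(D|S4)·P(S4) + P(D|S5)·P(S5) + P(D|S6)·P(S6)
      = 0.082·0.31 + 0.18·0.33 + 0.044·0.06 + 0.107·0.09 + 0.239·0.16 + 0.172·0.05
      = 0.02542 + 0.0594 + 0.00264 + 0.00963 + 0.03824 + 0.0086 = 0.14393

P(D) ≈ 0.1439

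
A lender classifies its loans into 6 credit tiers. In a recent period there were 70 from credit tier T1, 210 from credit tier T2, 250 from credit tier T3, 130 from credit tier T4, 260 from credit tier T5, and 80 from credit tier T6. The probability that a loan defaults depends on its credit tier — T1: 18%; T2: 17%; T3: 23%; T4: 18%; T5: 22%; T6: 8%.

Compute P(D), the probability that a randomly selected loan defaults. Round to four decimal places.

P(D) ≈ 0.1928

Total: 70 + 210 + 250 + 130 + 260 + 80 = 1000.
P(T1) = 70/1000 = 0.07. P(T2) = 210/1000 = 0.21. P(T3) = 250/1000 = 0.25. P(T4) = 130/1000 = 0.13. P(T5) = 260/1000 = 0.26. P(T6) = 80/1000 = 0.08.
P(D) = P(D|T1)·P(T1) + P(D|T2)·P(T2) + P(D|T3)·P(T3) + P(D|T4)·P(T4) + P(D|T5)·P(T5) + P(D|T6)·P(T6)
      = 0.18·0.07 + 0.17·0.21 + 0.23·0.25 + 0.18·0.13 + 0.22·0.26 + 0.08·0.08
      = 0.0126 + 0.0357 + 0.0575 + 0.0234 + 0.0572 + 0.0064 = 0.1928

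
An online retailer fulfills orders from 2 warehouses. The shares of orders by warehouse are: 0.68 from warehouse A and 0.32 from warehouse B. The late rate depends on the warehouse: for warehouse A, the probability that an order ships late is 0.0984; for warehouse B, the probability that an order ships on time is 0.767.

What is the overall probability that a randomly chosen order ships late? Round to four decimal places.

P(L|B) = 1 − 0.767 = 0.233.
P(L) = P(L|A)·P(A) + P(L|B)·P(B)
      = 0.0984·0.68 + 0.233·0.32
      = 0.066912 + 0.07456 = 0.141472

0.1415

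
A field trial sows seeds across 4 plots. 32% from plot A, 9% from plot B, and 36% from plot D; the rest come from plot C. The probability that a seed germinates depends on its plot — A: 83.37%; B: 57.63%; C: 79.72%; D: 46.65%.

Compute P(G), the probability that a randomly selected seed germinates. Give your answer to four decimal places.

0.6699

P(C) = 1 − (0.32 + 0.09 + 0.36) = 0.23.
Summing over the partition,
P(G) = P(G|A)·P(A) + P(G|B)·P(B) + P(G|C)·P(C) + P(G|D)·P(D)
      = 0.8337·0.32 + 0.5763·0.09 + 0.7972·0.23 + 0.4665·0.36
      = 0.266784 + 0.051867 + 0.183356 + 0.16794 = 0.669947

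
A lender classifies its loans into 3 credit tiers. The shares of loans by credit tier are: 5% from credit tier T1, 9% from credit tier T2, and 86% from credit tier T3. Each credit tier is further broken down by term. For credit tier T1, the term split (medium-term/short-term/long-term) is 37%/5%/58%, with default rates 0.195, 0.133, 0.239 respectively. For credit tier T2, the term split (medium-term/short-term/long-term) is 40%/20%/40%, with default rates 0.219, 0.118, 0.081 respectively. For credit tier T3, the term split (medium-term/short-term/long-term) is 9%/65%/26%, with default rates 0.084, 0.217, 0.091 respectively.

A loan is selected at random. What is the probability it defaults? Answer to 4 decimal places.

P(D|T1) = 0.37·0.195 + 0.05·0.133 + 0.58·0.239 = 0.07215 + 0.00665 + 0.13862 = 0.21742
P(D|T2) = 0.4·0.219 + 0.2·0.118 + 0.4·0.081 = 0.0876 + 0.0236 + 0.0324 = 0.1436
P(D|T3) = 0.09·0.084 + 0.65·0.217 + 0.26·0.091 = 0.00756 + 0.14105 + 0.02366 = 0.17227
By total probability over the outer partition,
P(D) = 0.05·0.21742 + 0.09·0.1436 + 0.86·0.17227
      = 0.010871 + 0.012924 + 0.1481522 = 0.1719472

0.1719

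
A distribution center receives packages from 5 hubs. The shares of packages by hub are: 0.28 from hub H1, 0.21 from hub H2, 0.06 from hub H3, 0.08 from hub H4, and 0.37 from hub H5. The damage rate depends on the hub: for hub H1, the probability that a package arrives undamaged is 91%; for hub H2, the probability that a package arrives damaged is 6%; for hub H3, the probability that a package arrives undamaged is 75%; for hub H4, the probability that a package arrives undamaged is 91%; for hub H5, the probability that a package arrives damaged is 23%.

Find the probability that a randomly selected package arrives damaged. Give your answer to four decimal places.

P(D|H1) = 1 − 0.91 = 0.09.
P(D|H3) = 1 − 0.75 = 0.25.
P(D|H4) = 1 − 0.91 = 0.09.
P(D) = P(D|H1)·P(H1) + P(D|H2)·P(H2) + P(D|H3)·P(H3) + P(D|H4)·P(H4) + P(D|H5)·P(H5)
      = 0.09·0.28 + 0.06·0.21 + 0.25·0.06 + 0.09·0.08 + 0.23·0.37
      = 0.0252 + 0.0126 + 0.015 + 0.0072 + 0.0851 = 0.1451

P(D) ≈ 0.1451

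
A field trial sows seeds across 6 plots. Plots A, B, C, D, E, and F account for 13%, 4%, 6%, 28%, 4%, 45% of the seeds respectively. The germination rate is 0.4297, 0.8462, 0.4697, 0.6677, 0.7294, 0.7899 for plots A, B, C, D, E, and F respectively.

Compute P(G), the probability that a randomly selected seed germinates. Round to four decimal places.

0.6895

P(G) = P(G|A)·P(A) + P(G|B)·P(B) + P(G|C)·P(C) + P(G|D)·P(D) + P(G|E)·P(E) + P(G|F)·P(F)
      = 0.4297·0.13 + 0.8462·0.04 + 0.4697·0.06 + 0.6677·0.28 + 0.7294·0.04 + 0.7899·0.45
      = 0.055861 + 0.033848 + 0.028182 + 0.186956 + 0.029176 + 0.355455 = 0.689478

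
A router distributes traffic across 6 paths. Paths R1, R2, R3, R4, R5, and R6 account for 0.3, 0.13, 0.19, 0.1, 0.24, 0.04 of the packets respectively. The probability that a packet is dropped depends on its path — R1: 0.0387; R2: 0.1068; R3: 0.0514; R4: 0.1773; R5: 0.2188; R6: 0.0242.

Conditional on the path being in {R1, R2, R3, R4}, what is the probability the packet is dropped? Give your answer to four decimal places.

0.0736

Let S = {R1, R2, R3, R4}.
P(S) = 0.3 + 0.13 + 0.19 + 0.1 = 0.72.
P(L ∩ S) = 0.0387·0.3 + 0.1068·0.13 + 0.0514·0.19 + 0.1773·0.1 = 0.01161 + 0.013884 + 0.009766 + 0.01773 = 0.05299.
P(L | S) = 0.05299 / 0.72 = 0.073597…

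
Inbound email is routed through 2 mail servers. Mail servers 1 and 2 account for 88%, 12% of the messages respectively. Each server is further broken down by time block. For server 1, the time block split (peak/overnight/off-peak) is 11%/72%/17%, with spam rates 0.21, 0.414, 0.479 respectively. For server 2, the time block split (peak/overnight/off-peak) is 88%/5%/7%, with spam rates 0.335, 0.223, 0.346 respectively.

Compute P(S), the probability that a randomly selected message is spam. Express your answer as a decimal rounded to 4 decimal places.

P(S|1) = 0.11·0.21 + 0.72·0.414 + 0.17·0.479 = 0.0231 + 0.29808 + 0.08143 = 0.40261
P(S|2) = 0.88·0.335 + 0.05·0.223 + 0.07·0.346 = 0.2948 + 0.01115 + 0.02422 = 0.33017
By total probability over the outer partition,
P(S) = 0.88·0.40261 + 0.12·0.33017
      = 0.3542968 + 0.0396204 = 0.3939172

P(S) ≈ 0.3939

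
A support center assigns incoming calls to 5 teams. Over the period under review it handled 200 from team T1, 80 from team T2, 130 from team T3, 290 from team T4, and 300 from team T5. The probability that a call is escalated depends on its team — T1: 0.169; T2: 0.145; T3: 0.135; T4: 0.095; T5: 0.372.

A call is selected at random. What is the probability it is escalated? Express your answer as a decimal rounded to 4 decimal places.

Total: 200 + 80 + 130 + 290 + 300 = 1000.
P(T1) = 200/1000 = 0.2. P(T2) = 80/1000 = 0.08. P(T3) = 130/1000 = 0.13. P(T4) = 290/1000 = 0.29. P(T5) = 300/1000 = 0.3.
Summing over the partition,
P(E) = P(E|T1)·P(T1) + P(E|T2)·P(T2) + P(E|T3)·P(T3) + P(E|T4)·P(T4) + P(E|T5)·P(T5)
      = 0.169·0.2 + 0.145·0.08 + 0.135·0.13 + 0.095·0.29 + 0.372·0.3
      = 0.0338 + 0.0116 + 0.01755 + 0.02755 + 0.1116 = 0.2021

0.2021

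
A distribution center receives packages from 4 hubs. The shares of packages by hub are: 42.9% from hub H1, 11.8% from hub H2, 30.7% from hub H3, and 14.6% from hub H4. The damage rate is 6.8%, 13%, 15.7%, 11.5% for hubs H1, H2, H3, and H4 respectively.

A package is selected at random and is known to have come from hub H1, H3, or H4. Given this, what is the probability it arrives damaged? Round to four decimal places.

Let S = {H1, H3, H4}.
P(S) = 0.429 + 0.307 + 0.146 = 0.882.
P(D ∩ S) = 0.068·0.429 + 0.157·0.307 + 0.115·0.146 = 0.029172 + 0.048199 + 0.01679 = 0.094161.
P(D | S) = 0.094161 / 0.882 = 0.106759…

0.1068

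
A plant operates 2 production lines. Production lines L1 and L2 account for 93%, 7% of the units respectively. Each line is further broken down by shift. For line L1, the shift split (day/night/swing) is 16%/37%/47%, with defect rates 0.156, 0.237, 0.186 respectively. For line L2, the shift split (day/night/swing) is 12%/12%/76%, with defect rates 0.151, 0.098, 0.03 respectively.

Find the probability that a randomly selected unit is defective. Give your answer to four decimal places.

P(D|L1) = 0.16·0.156 + 0.37·0.237 + 0.47·0.186 = 0.02496 + 0.08769 + 0.08742 = 0.20007
P(D|L2) = 0.12·0.151 + 0.12·0.098 + 0.76·0.03 = 0.01812 + 0.01176 + 0.0228 = 0.05268
Then overall,
P(D) = 0.93·0.20007 + 0.07·0.05268
      = 0.1860651 + 0.0036876 = 0.1897527

P(D) ≈ 0.1898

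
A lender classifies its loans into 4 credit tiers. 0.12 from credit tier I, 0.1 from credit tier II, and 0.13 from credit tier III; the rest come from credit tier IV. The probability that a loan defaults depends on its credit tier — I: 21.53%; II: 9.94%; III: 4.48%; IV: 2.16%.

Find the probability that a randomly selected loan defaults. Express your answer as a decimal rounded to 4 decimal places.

0.0556

P(IV) = 1 − (0.12 + 0.1 + 0.13) = 0.65.
P(D) = P(D|I)·P(I) + P(D|II)·P(II) + P(D|III)·P(III) + P(D|IV)·P(IV)
      = 0.2153·0.12 + 0.0994·0.1 + 0.0448·0.13 + 0.0216·0.65
      = 0.025836 + 0.00994 + 0.005824 + 0.01404 = 0.05564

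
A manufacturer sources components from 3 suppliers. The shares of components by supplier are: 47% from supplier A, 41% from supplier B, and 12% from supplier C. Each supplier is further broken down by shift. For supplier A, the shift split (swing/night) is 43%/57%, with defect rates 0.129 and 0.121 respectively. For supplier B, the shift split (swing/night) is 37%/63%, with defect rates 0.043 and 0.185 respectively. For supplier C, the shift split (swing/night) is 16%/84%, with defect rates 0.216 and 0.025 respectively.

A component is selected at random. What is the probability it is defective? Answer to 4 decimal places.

P(D) ≈ 0.1195

P(D|A) = 0.43·0.129 + 0.57·0.121 = 0.05547 + 0.06897 = 0.12444
P(D|B) = 0.37·0.043 + 0.63·0.185 = 0.01591 + 0.11655 = 0.13246
P(D|C) = 0.16·0.216 + 0.84·0.025 = 0.03456 + 0.021 = 0.05556
Then overall,
P(D) = 0.47·0.12444 + 0.41·0.13246 + 0.12·0.05556
      = 0.0584868 + 0.0543086 + 0.0066672 = 0.1194626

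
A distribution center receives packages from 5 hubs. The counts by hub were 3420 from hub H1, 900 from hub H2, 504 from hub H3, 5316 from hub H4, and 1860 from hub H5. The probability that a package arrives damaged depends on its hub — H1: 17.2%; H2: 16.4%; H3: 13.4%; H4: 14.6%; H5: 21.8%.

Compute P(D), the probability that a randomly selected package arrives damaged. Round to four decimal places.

Total: 3420 + 900 + 504 + 5316 + 1860 = 12000.
P(H1) = 3420/12000 = 0.285. P(H2) = 900/12000 = 0.075. P(H3) = 504/12000 = 0.042. P(H4) = 5316/12000 = 0.443. P(H5) = 1860/12000 = 0.155.
P(D) = P(D|H1)·P(H1) + P(D|H2)·P(H2) + P(D|H3)·P(H3) + P(D|H4)·P(H4) + P(D|H5)·P(H5)
      = 0.172·0.285 + 0.164·0.075 + 0.134·0.042 + 0.146·0.443 + 0.218·0.155
      = 0.04902 + 0.0123 + 0.005628 + 0.064678 + 0.03379 = 0.165416

P(D) ≈ 0.1654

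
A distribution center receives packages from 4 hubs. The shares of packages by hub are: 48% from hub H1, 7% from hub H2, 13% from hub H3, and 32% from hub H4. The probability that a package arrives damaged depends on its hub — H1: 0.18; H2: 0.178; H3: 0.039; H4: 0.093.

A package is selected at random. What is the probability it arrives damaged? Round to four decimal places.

By the law of total probability,
P(D) = P(D|H1)·P(H1) + P(D|H2)·P(H2) + P(D|H3)·P(H3) + P(D|H4)·P(H4)
      = 0.18·0.48 + 0.178·0.07 + 0.039·0.13 + 0.093·0.32
      = 0.0864 + 0.01246 + 0.00507 + 0.02976 = 0.13369

P(D) ≈ 0.1337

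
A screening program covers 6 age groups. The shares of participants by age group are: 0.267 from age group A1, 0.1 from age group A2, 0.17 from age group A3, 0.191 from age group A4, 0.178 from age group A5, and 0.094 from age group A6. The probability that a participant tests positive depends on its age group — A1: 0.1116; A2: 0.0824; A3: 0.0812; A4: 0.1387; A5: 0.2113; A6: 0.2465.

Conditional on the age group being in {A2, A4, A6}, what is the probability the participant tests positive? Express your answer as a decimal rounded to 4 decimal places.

0.1504

Let S = {A2, A4, A6}.
P(S) = 0.1 + 0.191 + 0.094 = 0.385.
P(T ∩ S) = 0.0824·0.1 + 0.1387·0.191 + 0.2465·0.094 = 0.00824 + 0.0264917 + 0.023171 = 0.0579027.
P(T | S) = 0.0579027 / 0.385 = 0.150397…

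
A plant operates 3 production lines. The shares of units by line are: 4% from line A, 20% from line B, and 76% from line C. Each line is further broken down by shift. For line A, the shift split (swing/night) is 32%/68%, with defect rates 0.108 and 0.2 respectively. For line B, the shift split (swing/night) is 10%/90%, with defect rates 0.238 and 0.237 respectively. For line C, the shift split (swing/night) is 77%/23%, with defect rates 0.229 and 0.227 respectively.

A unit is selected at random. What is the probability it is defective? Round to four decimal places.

0.2279

P(D|A) = 0.32·0.108 + 0.68·0.2 = 0.03456 + 0.136 = 0.17056
P(D|B) = 0.1·0.238 + 0.9·0.237 = 0.0238 + 0.2133 = 0.2371
P(D|C) = 0.77·0.229 + 0.23·0.227 = 0.17633 + 0.05221 = 0.22854
By total probability over the outer partition,
P(D) = 0.04·0.17056 + 0.2·0.2371 + 0.76·0.22854
      = 0.0068224 + 0.04742 + 0.1736904 = 0.2279328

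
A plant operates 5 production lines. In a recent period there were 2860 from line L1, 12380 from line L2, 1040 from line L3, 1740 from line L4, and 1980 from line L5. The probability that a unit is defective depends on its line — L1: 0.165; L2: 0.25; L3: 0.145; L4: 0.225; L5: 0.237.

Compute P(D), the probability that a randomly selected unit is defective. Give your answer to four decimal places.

P(D) ≈ 0.2289

Total: 2860 + 12380 + 1040 + 1740 + 1980 = 20000.
P(L1) = 2860/20000 = 0.143. P(L2) = 12380/20000 = 0.619. P(L3) = 1040/20000 = 0.052. P(L4) = 1740/20000 = 0.087. P(L5) = 1980/20000 = 0.099.
Summing over the partition,
P(D) = P(D|L1)·P(L1) + P(D|L2)·P(L2) + P(D|L3)·P(L3) + P(D|L4)·P(L4) + P(D|L5)·P(L5)
      = 0.165·0.143 + 0.25·0.619 + 0.145·0.052 + 0.225·0.087 + 0.237·0.099
      = 0.023595 + 0.15475 + 0.00754 + 0.019575 + 0.023463 = 0.228923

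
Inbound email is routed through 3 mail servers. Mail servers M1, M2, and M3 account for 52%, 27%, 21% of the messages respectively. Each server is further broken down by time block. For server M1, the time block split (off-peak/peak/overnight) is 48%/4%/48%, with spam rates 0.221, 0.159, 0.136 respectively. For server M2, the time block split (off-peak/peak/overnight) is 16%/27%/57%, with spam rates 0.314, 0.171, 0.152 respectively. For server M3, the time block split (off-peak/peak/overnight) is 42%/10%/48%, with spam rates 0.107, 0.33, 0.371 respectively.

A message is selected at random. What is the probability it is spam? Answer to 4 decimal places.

0.1956

P(S|M1) = 0.48·0.221 + 0.04·0.159 + 0.48·0.136 = 0.10608 + 0.00636 + 0.06528 = 0.17772
P(S|M2) = 0.16·0.314 + 0.27·0.171 + 0.57·0.152 = 0.05024 + 0.04617 + 0.08664 = 0.18305
P(S|M3) = 0.42·0.107 + 0.1·0.33 + 0.48·0.371 = 0.04494 + 0.033 + 0.17808 = 0.25602
Then overall,
P(S) = 0.52·0.17772 + 0.27·0.18305 + 0.21·0.25602
      = 0.0924144 + 0.0494235 + 0.0537642 = 0.1956021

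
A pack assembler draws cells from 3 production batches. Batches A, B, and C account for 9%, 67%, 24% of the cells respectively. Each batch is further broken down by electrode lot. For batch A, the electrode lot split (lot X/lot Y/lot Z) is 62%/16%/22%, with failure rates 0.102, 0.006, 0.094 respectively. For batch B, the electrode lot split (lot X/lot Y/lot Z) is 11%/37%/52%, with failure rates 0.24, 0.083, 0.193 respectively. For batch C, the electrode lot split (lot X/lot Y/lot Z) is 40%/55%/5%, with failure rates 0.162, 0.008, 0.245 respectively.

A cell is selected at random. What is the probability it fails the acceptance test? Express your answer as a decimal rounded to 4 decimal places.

P(F|A) = 0.62·0.102 + 0.16·0.006 + 0.22·0.094 = 0.06324 + 0.00096 + 0.02068 = 0.08488
P(F|B) = 0.11·0.24 + 0.37·0.083 + 0.52·0.193 = 0.0264 + 0.03071 + 0.10036 = 0.15747
P(F|C) = 0.4·0.162 + 0.55·0.008 + 0.05·0.245 = 0.0648 + 0.0044 + 0.01225 = 0.08145
By total probability over the outer partition,
P(F) = 0.09·0.08488 + 0.67·0.15747 + 0.24·0.08145
      = 0.0076392 + 0.1055049 + 0.019548 = 0.1326921

0.1327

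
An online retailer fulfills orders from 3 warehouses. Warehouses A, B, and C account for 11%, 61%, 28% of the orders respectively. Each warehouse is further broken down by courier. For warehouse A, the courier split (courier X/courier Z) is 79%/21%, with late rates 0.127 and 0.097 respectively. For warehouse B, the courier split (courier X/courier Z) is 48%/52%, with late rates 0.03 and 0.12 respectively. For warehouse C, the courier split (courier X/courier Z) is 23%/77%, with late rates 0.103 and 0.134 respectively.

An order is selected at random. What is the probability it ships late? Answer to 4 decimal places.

P(L|A) = 0.79·0.127 + 0.21·0.097 = 0.10033 + 0.02037 = 0.1207
P(L|B) = 0.48·0.03 + 0.52·0.12 = 0.0144 + 0.0624 = 0.0768
P(L|C) = 0.23·0.103 + 0.77·0.134 = 0.02369 + 0.10318 = 0.12687
By total probability over the outer partition,
P(L) = 0.11·0.1207 + 0.61·0.0768 + 0.28·0.12687
      = 0.013277 + 0.046848 + 0.0355236 = 0.0956486

P(L) ≈ 0.0956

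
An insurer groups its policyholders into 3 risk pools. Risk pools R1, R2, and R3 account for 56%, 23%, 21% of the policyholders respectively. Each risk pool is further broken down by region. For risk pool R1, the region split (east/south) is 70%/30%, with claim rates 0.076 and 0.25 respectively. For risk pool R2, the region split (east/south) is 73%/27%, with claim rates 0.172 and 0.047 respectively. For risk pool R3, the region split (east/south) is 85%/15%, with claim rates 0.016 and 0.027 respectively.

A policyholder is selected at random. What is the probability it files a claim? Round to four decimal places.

0.1073

P(C|R1) = 0.7·0.076 + 0.3·0.25 = 0.0532 + 0.075 = 0.1282
P(C|R2) = 0.73·0.172 + 0.27·0.047 = 0.12556 + 0.01269 = 0.13825
P(C|R3) = 0.85·0.016 + 0.15·0.027 = 0.0136 + 0.00405 = 0.01765
By total probability over the outer partition,
P(C) = 0.56·0.1282 + 0.23·0.13825 + 0.21·0.01765
      = 0.071792 + 0.0317975 + 0.0037065 = 0.107296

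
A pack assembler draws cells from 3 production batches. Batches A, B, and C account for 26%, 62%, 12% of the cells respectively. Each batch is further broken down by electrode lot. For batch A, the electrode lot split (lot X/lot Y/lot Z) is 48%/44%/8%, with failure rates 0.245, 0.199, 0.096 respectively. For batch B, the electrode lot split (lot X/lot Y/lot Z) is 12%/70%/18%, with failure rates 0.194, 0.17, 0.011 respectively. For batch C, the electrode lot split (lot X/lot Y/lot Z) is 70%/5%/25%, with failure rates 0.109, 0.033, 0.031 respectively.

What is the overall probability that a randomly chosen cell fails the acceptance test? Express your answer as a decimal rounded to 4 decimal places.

P(F) ≈ 0.1551

P(F|A) = 0.48·0.245 + 0.44·0.199 + 0.08·0.096 = 0.1176 + 0.08756 + 0.00768 = 0.21284
P(F|B) = 0.12·0.194 + 0.7·0.17 + 0.18·0.011 = 0.02328 + 0.119 + 0.00198 = 0.14426
P(F|C) = 0.7·0.109 + 0.05·0.033 + 0.25·0.031 = 0.0763 + 0.00165 + 0.00775 = 0.0857
By total probability over the outer partition,
P(F) = 0.26·0.21284 + 0.62·0.14426 + 0.12·0.0857
      = 0.0553384 + 0.0894412 + 0.010284 = 0.1550636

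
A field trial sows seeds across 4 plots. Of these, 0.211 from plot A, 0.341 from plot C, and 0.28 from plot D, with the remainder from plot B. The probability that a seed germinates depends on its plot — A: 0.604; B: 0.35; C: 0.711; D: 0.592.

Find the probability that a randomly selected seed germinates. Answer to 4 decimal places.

0.5945

P(B) = 1 − (0.211 + 0.341 + 0.28) = 0.168.
P(G) = P(G|A)·P(A) + P(G|B)·P(B) + P(G|C)·P(C) + P(G|D)·P(D)
      = 0.604·0.211 + 0.35·0.168 + 0.711·0.341 + 0.592·0.28
      = 0.127444 + 0.0588 + 0.242451 + 0.16576 = 0.594455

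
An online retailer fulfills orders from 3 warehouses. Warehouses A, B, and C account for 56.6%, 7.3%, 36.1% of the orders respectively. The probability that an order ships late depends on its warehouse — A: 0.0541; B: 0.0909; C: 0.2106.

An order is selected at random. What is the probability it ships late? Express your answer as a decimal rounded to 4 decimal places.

0.1133

Using total probability over the partition,
P(L) = P(L|A)·P(A) + P(L|B)·P(B) + P(L|C)·P(C)
      = 0.0541·0.566 + 0.0909·0.073 + 0.2106·0.361
      = 0.0306206 + 0.0066357 + 0.0760266 = 0.1132829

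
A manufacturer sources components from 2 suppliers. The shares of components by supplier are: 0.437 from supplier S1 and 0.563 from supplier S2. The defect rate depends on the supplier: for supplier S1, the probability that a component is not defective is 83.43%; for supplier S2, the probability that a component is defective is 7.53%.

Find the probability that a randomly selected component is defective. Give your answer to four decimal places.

P(D|S1) = 1 − 0.8343 = 0.1657.
Summing over the partition,
P(D) = P(D|S1)·P(S1) + P(D|S2)·P(S2)
      = 0.1657·0.437 + 0.0753·0.563
      = 0.0724109 + 0.0423939 = 0.1148048

P(D) ≈ 0.1148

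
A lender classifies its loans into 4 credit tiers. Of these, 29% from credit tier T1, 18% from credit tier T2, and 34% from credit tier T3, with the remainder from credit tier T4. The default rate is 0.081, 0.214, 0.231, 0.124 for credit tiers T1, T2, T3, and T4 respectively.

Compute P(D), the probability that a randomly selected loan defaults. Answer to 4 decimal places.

P(T4) = 1 − (0.29 + 0.18 + 0.34) = 0.19.
Using total probability over the partition,
P(D) = P(D|T1)·P(T1) + P(D|T2)·P(T2) + P(D|T3)·P(T3) + P(D|T4)·P(T4)
      = 0.081·0.29 + 0.214·0.18 + 0.231·0.34 + 0.124·0.19
      = 0.02349 + 0.03852 + 0.07854 + 0.02356 = 0.16411

P(D) ≈ 0.1641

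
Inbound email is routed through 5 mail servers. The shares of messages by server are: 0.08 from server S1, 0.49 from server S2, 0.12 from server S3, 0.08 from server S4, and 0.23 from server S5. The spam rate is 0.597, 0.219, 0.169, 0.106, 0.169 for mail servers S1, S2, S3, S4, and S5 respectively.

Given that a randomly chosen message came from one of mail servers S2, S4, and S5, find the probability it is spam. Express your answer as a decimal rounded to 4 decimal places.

Let J = {S2, S4, S5}.
P(J) = 0.49 + 0.08 + 0.23 = 0.8.
P(S ∩ J) = 0.219·0.49 + 0.106·0.08 + 0.169·0.23 = 0.10731 + 0.00848 + 0.03887 = 0.15466.
P(S | J) = 0.15466 / 0.8 = 0.193325…

0.1933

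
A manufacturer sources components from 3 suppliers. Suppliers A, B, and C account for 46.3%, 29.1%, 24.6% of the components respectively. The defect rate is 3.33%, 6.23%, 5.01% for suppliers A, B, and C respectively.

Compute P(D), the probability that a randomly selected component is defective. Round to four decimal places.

0.0459

P(D) = P(D|A)·P(A) + P(D|B)·P(B) + P(D|C)·P(C)
      = 0.0333·0.463 + 0.0623·0.291 + 0.0501·0.246
      = 0.0154179 + 0.0181293 + 0.0123246 = 0.0458718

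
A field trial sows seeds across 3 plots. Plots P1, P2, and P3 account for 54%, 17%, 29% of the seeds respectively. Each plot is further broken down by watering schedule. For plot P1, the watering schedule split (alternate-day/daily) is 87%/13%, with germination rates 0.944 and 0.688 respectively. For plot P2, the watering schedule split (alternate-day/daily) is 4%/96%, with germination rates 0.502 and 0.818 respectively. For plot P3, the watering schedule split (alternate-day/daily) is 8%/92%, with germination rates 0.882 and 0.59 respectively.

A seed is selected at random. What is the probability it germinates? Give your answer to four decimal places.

0.8066

P(G|P1) = 0.87·0.944 + 0.13·0.688 = 0.82128 + 0.08944 = 0.91072
P(G|P2) = 0.04·0.502 + 0.96·0.818 = 0.02008 + 0.78528 = 0.80536
P(G|P3) = 0.08·0.882 + 0.92·0.59 = 0.07056 + 0.5428 = 0.61336
By total probability over the outer partition,
P(G) = 0.54·0.91072 + 0.17·0.80536 + 0.29·0.61336
      = 0.4917888 + 0.1369112 + 0.1778744 = 0.8065744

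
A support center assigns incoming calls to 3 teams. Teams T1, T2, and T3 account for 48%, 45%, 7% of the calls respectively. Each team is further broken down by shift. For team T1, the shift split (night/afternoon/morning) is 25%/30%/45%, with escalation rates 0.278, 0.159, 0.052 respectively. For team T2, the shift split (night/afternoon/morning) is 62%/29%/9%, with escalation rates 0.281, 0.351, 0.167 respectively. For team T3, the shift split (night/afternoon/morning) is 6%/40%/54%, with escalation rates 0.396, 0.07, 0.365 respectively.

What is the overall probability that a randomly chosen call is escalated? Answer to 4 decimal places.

P(E) ≈ 0.2159

P(E|T1) = 0.25·0.278 + 0.3·0.159 + 0.45·0.052 = 0.0695 + 0.0477 + 0.0234 = 0.1406
P(E|T2) = 0.62·0.281 + 0.29·0.351 + 0.09·0.167 = 0.17422 + 0.10179 + 0.01503 = 0.29104
P(E|T3) = 0.06·0.396 + 0.4·0.07 + 0.54·0.365 = 0.02376 + 0.028 + 0.1971 = 0.24886
By total probability over the outer partition,
P(E) = 0.48·0.1406 + 0.45·0.29104 + 0.07·0.24886
      = 0.067488 + 0.130968 + 0.0174202 = 0.2158762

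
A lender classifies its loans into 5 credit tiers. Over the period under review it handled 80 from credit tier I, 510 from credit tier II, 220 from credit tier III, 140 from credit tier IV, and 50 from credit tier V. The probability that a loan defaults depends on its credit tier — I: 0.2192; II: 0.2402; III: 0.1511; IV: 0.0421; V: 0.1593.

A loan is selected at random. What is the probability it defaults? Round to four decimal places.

0.1871

Total: 80 + 510 + 220 + 140 + 50 = 1000.
P(I) = 80/1000 = 0.08. P(II) = 510/1000 = 0.51. P(III) = 220/1000 = 0.22. P(IV) = 140/1000 = 0.14. P(V) = 50/1000 = 0.05.
By the law of total probability,
P(D) = P(D|I)·P(I) + P(D|II)·P(II) + P(D|III)·P(III) + P(D|IV)·P(IV) + P(D|V)·P(V)
      = 0.2192·0.08 + 0.2402·0.51 + 0.1511·0.22 + 0.0421·0.14 + 0.1593·0.05
      = 0.017536 + 0.122502 + 0.033242 + 0.005894 + 0.007965 = 0.187139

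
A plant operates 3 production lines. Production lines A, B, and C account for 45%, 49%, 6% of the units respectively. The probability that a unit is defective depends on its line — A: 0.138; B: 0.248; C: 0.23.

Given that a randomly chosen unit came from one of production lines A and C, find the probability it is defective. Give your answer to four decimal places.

Let S = {A, C}.
P(S) = 0.45 + 0.06 = 0.51.
P(D ∩ S) = 0.138·0.45 + 0.23·0.06 = 0.0621 + 0.0138 = 0.0759.
P(D | S) = 0.0759 / 0.51 = 0.148824…

P(D|S) ≈ 0.1488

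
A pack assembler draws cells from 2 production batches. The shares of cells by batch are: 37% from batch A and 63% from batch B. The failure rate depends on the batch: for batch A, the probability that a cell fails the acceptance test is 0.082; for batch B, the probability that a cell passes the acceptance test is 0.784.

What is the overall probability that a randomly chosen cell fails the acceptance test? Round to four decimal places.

P(F|B) = 1 − 0.784 = 0.216.
By the law of total probability,
P(F) = P(F|A)·P(A) + P(F|B)·P(B)
      = 0.082·0.37 + 0.216·0.63
      = 0.03034 + 0.13608 = 0.16642

P(F) ≈ 0.1664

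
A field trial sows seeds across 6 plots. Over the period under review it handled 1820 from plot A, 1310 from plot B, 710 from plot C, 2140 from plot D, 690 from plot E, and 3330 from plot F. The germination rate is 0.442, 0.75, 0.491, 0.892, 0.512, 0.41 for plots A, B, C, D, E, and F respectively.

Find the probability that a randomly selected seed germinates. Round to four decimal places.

Total: 1820 + 1310 + 710 + 2140 + 690 + 3330 = 10000.
P(A) = 1820/10000 = 0.182. P(B) = 1310/10000 = 0.131. P(C) = 710/10000 = 0.071. P(D) = 2140/10000 = 0.214. P(E) = 690/10000 = 0.069. P(F) = 3330/10000 = 0.333.
Using total probability over the partition,
P(G) = P(G|A)·P(A) + P(G|B)·P(B) + P(G|C)·P(C) + P(G|D)·P(D) + P(G|E)·P(E) + P(G|F)·P(F)
      = 0.442·0.182 + 0.75·0.131 + 0.491·0.071 + 0.892·0.214 + 0.512·0.069 + 0.41·0.333
      = 0.080444 + 0.09825 + 0.034861 + 0.190888 + 0.035328 + 0.13653 = 0.576301

0.5763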